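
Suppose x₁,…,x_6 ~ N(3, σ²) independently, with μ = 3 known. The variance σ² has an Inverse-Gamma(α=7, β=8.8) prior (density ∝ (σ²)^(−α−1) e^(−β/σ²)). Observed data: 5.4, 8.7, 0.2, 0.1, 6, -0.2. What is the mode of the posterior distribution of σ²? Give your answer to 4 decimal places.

σ̂²_MAP = 4.1518

Sum of squared deviations about the known mean: SS = (5.4−3)² + (8.7−3)² + (0.2−3)² + (0.1−3)² + (6−3)² + (-0.2−3)² = 73.74.
The Normal likelihood contributes (σ²)^(−n/2) exp(−SS/(2σ²)), so the posterior is Inverse-Gamma(α + n/2, β + SS/2) = Inverse-Gamma(10, 45.67).
The mode of Inverse-Gamma(a, b) is b/(a+1) = 45.67/11 ≈ 4.1518.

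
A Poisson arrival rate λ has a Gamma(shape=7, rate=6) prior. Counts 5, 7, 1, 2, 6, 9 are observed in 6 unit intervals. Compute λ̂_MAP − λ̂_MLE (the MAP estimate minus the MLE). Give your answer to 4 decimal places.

MAP − MLE = -2.0000

Σxᵢ = 30. Posterior is Gamma(37, 12); MAP = (37−1)/12 = 36/12 ≈ 3.00000.
MLE = x̄ = 30/6 ≈ 5.00000.
Difference = 36/12 − 30/6 = -2 ≈ -2.0000.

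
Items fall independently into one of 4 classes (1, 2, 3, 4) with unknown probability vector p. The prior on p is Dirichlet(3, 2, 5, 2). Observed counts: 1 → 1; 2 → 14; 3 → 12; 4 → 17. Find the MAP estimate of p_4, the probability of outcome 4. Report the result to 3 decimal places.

The posterior is Dirichlet(αᵢ + nᵢ) = Dirichlet(4, 16, 17, 19).
For a Dirichlet(a₁,…,a_K) with all aᵢ > 1, the mode has j-th component (aⱼ − 1)/(Σaᵢ − K).
Here Σaᵢ = 56 and K = 4, so p_4 = (19 − 1)/(56 − 4) = 18/52 ≈ 0.346.

MAP estimate: 0.346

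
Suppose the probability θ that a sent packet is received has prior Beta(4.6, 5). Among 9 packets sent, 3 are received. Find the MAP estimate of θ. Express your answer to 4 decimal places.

Prior: Beta(4.6, 5).
Data: 3 successes in 9 trials. The binomial likelihood contributes θ^3(1−θ)^6, so the posterior is Beta(4.6+3, 5+6) = Beta(7.6, 11).
For Beta(a, b) with a, b > 1 the mode is (a−1)/(a+b−2) = 6.6/16.6 ≈ 0.3976.

θ̂_MAP = 0.3976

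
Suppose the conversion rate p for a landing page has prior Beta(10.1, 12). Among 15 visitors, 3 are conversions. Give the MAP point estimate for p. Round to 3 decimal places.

p̂_MAP = 0.345

Prior: Beta(10.1, 12).
Data: 3 successes in 15 trials. The binomial likelihood contributes p^3(1−p)^12, so the posterior is Beta(10.1+3, 12+12) = Beta(13.1, 24).
For Beta(a, b) with a, b > 1 the mode is (a−1)/(a+b−2) = 12.1/35.1 ≈ 0.345.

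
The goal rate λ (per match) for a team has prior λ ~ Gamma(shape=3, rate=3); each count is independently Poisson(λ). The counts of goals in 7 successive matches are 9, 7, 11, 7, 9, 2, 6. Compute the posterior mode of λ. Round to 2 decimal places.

λ̂_MAP = 5.30

Σxᵢ = 9+7+11+7+9+2+6 = 51, with n = 7.
Posterior ∝ λ^2e^(−3λ) · λ^51e^(−7λ) = λ^53e^(−10λ), i.e. Gamma(shape=54, rate=10).
The mode of a Gamma(a, b) with a ≥ 1 (shape–rate) is (a−1)/b = 53/10 ≈ 5.30.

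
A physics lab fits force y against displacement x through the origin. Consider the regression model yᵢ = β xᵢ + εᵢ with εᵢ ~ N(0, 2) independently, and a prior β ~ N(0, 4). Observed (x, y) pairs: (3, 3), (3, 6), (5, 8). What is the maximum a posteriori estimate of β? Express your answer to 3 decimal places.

log p(β | y) = −Σ(yᵢ − βxᵢ)²/(2·2) − β²/(2·4) + const.
Setting the derivative to zero: Σxᵢ(yᵢ − βxᵢ)/2 − β/4 = 0, so β = Σxᵢyᵢ / (Σxᵢ² + σ²/τ²).
Σxᵢyᵢ = 3·3 + 3·6 + 5·8 = 67; Σxᵢ² = 43; σ²/τ² = 0.5.
β̂_MAP = 67 / (43 + 0.5) = 67/43.5 ≈ 1.540.

β̂_MAP = 1.540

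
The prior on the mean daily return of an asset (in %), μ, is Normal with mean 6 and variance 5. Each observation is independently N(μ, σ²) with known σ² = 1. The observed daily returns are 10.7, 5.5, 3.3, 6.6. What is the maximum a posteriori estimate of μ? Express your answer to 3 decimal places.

n = 4; x̄ = (10.7 + 5.5 + 3.3 + 6.6)/4 = 26.1/4 = 6.525.
For a Normal prior and Normal likelihood with known variance, the posterior is Normal; its mode equals its mean, the precision-weighted average.
Prior precision 1/σ₀² = 1/5 = 0.2; data precision n/σ² = 4/1 = 4.
μ̂ = (0.2·6 + 4·6.525) / (0.2 + 4) = 27.3/4.2 = 6.500.

μ̂_MAP = 6.500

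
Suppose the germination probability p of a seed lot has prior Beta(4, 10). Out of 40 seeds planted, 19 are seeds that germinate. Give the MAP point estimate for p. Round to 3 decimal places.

p̂_MAP = 0.423

Prior: Beta(4, 10).
Data: 19 successes in 40 trials. The binomial likelihood contributes p^19(1−p)^21, so the posterior is Beta(4+19, 10+21) = Beta(23, 31).
For Beta(a, b) with a, b > 1 the mode is (a−1)/(a+b−2) = 22/52 ≈ 0.423.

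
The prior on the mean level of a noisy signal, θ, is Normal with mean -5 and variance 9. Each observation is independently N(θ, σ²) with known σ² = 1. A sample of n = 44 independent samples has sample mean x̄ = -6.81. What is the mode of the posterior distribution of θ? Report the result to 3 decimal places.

θ̂_MAP = -6.805

n = 44, x̄ = -6.81.
For a Normal prior and Normal likelihood with known variance, the posterior is Normal; its mode equals its mean, the precision-weighted average.
Prior precision 1/σ₀² = 1/9; data precision n/σ² = 44/1 = 44.
θ̂ = ((1/9)·(-5) + 44·(-6.81)) / (1/9 + 44) = (-67544/225)/(397/9) = -67544/9925 ≈ -6.805.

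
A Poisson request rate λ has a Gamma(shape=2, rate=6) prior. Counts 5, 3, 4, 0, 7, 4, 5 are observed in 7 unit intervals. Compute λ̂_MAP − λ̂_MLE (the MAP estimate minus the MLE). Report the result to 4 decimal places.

MAP − MLE = -1.7692

Σxᵢ = 28. Posterior is Gamma(30, 13); MAP = (30−1)/13 = 29/13 ≈ 2.23077.
MLE = x̄ = 28/7 ≈ 4.00000.
Difference = 29/13 − 28/7 = -23/13 ≈ -1.7692.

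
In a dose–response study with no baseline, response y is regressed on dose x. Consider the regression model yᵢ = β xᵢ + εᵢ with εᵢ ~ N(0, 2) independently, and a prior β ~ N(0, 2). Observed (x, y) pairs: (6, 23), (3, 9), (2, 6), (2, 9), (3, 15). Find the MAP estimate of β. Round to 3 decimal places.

log p(β | y) = −Σ(yᵢ − βxᵢ)²/(2·2) − β²/(2·2) + const.
Setting the derivative to zero: Σxᵢ(yᵢ − βxᵢ)/2 − β/2 = 0, so β = Σxᵢyᵢ / (Σxᵢ² + σ²/τ²).
Σxᵢyᵢ = 6·23 + 3·9 + 2·6 + 2·9 + 3·15 = 240; Σxᵢ² = 62; σ²/τ² = 1.
β̂_MAP = 240 / (62 + 1) = 240/63 ≈ 3.810.

β̂_MAP = 3.810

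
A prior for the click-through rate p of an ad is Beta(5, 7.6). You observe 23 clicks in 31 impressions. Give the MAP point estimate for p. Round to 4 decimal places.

Prior: Beta(5, 7.6).
Data: 23 successes in 31 trials. The binomial likelihood contributes p^23(1−p)^8, so the posterior is Beta(5+23, 7.6+8) = Beta(28, 15.6).
For Beta(a, b) with a, b > 1 the mode is (a−1)/(a+b−2) = 27/41.6 ≈ 0.6490.

p̂_MAP = 0.6490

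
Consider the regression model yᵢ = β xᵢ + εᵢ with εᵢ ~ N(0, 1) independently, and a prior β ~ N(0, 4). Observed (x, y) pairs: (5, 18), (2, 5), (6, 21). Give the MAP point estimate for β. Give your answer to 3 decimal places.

log p(β | y) = −Σ(yᵢ − βxᵢ)²/(2·1) − β²/(2·4) + const.
Setting the derivative to zero: Σxᵢ(yᵢ − βxᵢ)/1 − β/4 = 0, so β = Σxᵢyᵢ / (Σxᵢ² + σ²/τ²).
Σxᵢyᵢ = 5·18 + 2·5 + 6·21 = 226; Σxᵢ² = 65; σ²/τ² = 0.25.
β̂_MAP = 226 / (65 + 0.25) = 226/65.25 ≈ 3.464.

β̂_MAP = 3.464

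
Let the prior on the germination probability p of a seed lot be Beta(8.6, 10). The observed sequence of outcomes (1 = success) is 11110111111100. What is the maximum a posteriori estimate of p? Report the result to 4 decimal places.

p̂_MAP = 0.6078

Prior: Beta(8.6, 10).
Data: 11 successes in 14 trials (from the sequence). The binomial likelihood contributes p^11(1−p)^3, so the posterior is Beta(8.6+11, 10+3) = Beta(19.6, 13).
For Beta(a, b) with a, b > 1 the mode is (a−1)/(a+b−2) = 18.6/30.6 ≈ 0.6078.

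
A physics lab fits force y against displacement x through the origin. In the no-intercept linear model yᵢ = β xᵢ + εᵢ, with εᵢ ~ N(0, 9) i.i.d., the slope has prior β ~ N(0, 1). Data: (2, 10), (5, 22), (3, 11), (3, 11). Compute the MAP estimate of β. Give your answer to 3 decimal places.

β̂_MAP = 3.500

log p(β | y) = −Σ(yᵢ − βxᵢ)²/(2·9) − β²/(2·1) + const.
Setting the derivative to zero: Σxᵢ(yᵢ − βxᵢ)/9 − β/1 = 0, so β = Σxᵢyᵢ / (Σxᵢ² + σ²/τ²).
Σxᵢyᵢ = 2·10 + 5·22 + 3·11 + 3·11 = 196; Σxᵢ² = 47; σ²/τ² = 9.
β̂_MAP = 196 / (47 + 9) = 196/56 ≈ 3.500.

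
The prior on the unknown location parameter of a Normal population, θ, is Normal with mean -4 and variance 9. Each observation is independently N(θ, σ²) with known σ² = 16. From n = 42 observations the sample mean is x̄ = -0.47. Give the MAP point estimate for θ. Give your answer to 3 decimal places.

n = 42, x̄ = -0.47.
For a Normal prior and Normal likelihood with known variance, the posterior is Normal; its mode equals its mean, the precision-weighted average.
Prior precision 1/σ₀² = 1/9; data precision n/σ² = 42/16 = 2.625.
θ̂ = ((1/9)·(-4) + 2.625·(-0.47)) / (1/9 + 2.625) = (-12083/7200)/(197/72) = -12083/19700 ≈ -0.613.

θ̂_MAP = -0.613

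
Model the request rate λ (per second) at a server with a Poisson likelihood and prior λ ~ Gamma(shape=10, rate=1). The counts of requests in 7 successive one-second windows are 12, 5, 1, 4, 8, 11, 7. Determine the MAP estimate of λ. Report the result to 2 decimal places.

Σxᵢ = 12+5+1+4+8+11+7 = 48, with n = 7.
Posterior ∝ λ^9e^(−1λ) · λ^48e^(−7λ) = λ^57e^(−8λ), i.e. Gamma(shape=58, rate=8).
The mode of a Gamma(a, b) with a ≥ 1 (shape–rate) is (a−1)/b = 57/8 ≈ 7.13.

λ̂_MAP = 7.13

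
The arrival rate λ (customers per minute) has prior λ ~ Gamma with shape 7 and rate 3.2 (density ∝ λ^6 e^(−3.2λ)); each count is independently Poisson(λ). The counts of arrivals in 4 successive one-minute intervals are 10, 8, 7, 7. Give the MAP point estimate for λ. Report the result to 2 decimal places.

Σxᵢ = 10+8+7+7 = 32, with n = 4.
Posterior ∝ λ^6e^(−3.2λ) · λ^32e^(−4λ) = λ^38e^(−7.2λ), i.e. Gamma(shape=39, rate=7.2).
The mode of a Gamma(a, b) with a ≥ 1 (shape–rate) is (a−1)/b = 38/7.2 ≈ 5.28.

λ̂_MAP = 5.28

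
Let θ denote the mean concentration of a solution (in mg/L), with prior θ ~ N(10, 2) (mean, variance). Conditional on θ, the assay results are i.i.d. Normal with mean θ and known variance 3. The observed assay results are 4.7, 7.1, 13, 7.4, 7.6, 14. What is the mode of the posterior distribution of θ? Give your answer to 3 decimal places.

n = 6; x̄ = (4.7 + 7.1 + 13 + 7.4 + 7.6 + 14)/6 = 53.8/6 = 269/30 ≈ 8.9667.
For a Normal prior and Normal likelihood with known variance, the posterior is Normal; its mode equals its mean, the precision-weighted average.
Prior precision 1/σ₀² = 1/2 = 0.5; data precision n/σ² = 6/3 = 2.
θ̂ = (0.5·10 + 2·(269/30)) / (0.5 + 2) = (344/15)/2.5 = 688/75 ≈ 9.173.

θ̂_MAP = 9.173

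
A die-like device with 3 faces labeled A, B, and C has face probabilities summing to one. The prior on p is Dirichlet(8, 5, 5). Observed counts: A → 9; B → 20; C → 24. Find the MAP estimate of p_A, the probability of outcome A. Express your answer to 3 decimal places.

The posterior is Dirichlet(αᵢ + nᵢ) = Dirichlet(17, 25, 29).
For a Dirichlet(a₁,…,a_K) with all aᵢ > 1, the mode has j-th component (aⱼ − 1)/(Σaᵢ − K).
Here Σaᵢ = 71 and K = 3, so p_A = (17 − 1)/(71 − 3) = 16/68 ≈ 0.235.

MAP estimate of p_A = 0.235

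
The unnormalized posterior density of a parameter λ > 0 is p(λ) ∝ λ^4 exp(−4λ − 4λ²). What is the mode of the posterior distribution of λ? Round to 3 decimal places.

ℓ'(λ) = 4/λ − 4 − 8λ. Setting this to zero and multiplying by λ: 8λ² + 4λ − 4 = 0.
λ = (−4 + √(4² + 4·8·4)) / (2·8) = (−4 + √144) / 16 = (−4 + 12)/16 = 1/2.
ℓ''(λ) = −4/λ² − 8 < 0, confirming a maximum.

λ̂_MAP = 0.500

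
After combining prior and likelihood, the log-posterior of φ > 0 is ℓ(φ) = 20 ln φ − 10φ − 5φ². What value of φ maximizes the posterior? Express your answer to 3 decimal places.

φ̂_MAP = 1.000

ℓ'(φ) = 20/φ − 10 − 10φ. Setting this to zero and multiplying by φ: 10φ² + 10φ − 20 = 0.
φ = (−10 + √(10² + 4·10·20)) / (2·10) = (−10 + √900) / 20 = (−10 + 30)/20 = 1.
ℓ''(φ) = −20/φ² − 10 < 0, confirming a maximum.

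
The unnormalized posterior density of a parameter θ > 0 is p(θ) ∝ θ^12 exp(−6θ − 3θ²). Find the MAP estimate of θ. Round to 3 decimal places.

ℓ'(θ) = 12/θ − 6 − 6θ. Setting this to zero and multiplying by θ: 6θ² + 6θ − 12 = 0.
θ = (−6 + √(6² + 4·6·12)) / (2·6) = (−6 + √324) / 12 = (−6 + 18)/12 = 1.
ℓ''(θ) = −12/θ² − 6 < 0, confirming a maximum.

θ̂_MAP = 1.000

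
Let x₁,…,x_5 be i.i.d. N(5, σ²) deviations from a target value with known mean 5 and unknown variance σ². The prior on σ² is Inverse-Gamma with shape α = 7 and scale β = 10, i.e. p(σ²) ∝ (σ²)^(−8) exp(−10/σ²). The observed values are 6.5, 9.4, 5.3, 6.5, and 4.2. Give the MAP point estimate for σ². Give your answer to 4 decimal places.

Sum of squared deviations about the known mean: SS = (6.5−5)² + (9.4−5)² + (5.3−5)² + (6.5−5)² + (4.2−5)² = 24.59.
The Normal likelihood contributes (σ²)^(−n/2) exp(−SS/(2σ²)), so the posterior is Inverse-Gamma(α + n/2, β + SS/2) = Inverse-Gamma(9.5, 22.295).
The mode of Inverse-Gamma(a, b) is b/(a+1) = 22.295/10.5 ≈ 2.1233.

σ̂²_MAP = 2.1233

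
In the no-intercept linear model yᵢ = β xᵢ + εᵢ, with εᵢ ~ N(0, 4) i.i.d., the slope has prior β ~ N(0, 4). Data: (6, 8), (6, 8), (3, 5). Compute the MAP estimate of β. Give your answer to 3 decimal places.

β̂_MAP = 1.354

log p(β | y) = −Σ(yᵢ − βxᵢ)²/(2·4) − β²/(2·4) + const.
Setting the derivative to zero: Σxᵢ(yᵢ − βxᵢ)/4 − β/4 = 0, so β = Σxᵢyᵢ / (Σxᵢ² + σ²/τ²).
Σxᵢyᵢ = 6·8 + 6·8 + 3·5 = 111; Σxᵢ² = 81; σ²/τ² = 1.
β̂_MAP = 111 / (81 + 1) = 111/82 ≈ 1.354.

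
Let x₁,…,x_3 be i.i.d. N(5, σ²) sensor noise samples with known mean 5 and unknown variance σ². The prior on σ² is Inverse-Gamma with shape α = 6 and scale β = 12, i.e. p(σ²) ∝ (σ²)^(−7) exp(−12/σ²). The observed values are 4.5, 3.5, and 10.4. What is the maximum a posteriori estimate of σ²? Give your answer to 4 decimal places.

σ̂²_MAP = 3.2741

Sum of squared deviations about the known mean: SS = (4.5−5)² + (3.5−5)² + (10.4−5)² = 31.66.
The Normal likelihood contributes (σ²)^(−n/2) exp(−SS/(2σ²)), so the posterior is Inverse-Gamma(α + n/2, β + SS/2) = Inverse-Gamma(7.5, 27.83).
The mode of Inverse-Gamma(a, b) is b/(a+1) = 27.83/8.5 ≈ 3.2741.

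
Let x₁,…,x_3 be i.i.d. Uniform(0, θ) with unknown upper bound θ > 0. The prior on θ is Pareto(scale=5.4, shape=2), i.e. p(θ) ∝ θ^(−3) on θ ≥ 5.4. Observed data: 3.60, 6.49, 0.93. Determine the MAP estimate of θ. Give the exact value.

θ̂_MAP = 6.49

The Uniform(0, θ) likelihood is θ^(−n) for θ ≥ max(xᵢ), zero otherwise. Here max(xᵢ) = 6.49.
Posterior ∝ θ^(−3) · θ^(−3) = θ^(−6) on θ ≥ max(5.4, 6.49) = 6.49.
This density is strictly decreasing in θ, so the posterior mode lies at the lower boundary of the support.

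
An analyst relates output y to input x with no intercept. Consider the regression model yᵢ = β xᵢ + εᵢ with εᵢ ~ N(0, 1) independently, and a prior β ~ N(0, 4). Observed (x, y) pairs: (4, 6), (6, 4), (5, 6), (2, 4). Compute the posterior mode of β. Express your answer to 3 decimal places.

β̂_MAP = 1.058

log p(β | y) = −Σ(yᵢ − βxᵢ)²/(2·1) − β²/(2·4) + const.
Setting the derivative to zero: Σxᵢ(yᵢ − βxᵢ)/1 − β/4 = 0, so β = Σxᵢyᵢ / (Σxᵢ² + σ²/τ²).
Σxᵢyᵢ = 4·6 + 6·4 + 5·6 + 2·4 = 86; Σxᵢ² = 81; σ²/τ² = 0.25.
β̂_MAP = 86 / (81 + 0.25) = 86/81.25 ≈ 1.058.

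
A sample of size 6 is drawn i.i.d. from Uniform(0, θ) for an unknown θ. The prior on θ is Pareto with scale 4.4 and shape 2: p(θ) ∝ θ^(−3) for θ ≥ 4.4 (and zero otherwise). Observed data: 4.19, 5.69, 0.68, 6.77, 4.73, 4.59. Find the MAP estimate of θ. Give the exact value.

θ̂_MAP = 6.77

The Uniform(0, θ) likelihood is θ^(−n) for θ ≥ max(xᵢ), zero otherwise. Here max(xᵢ) = 6.77.
Posterior ∝ θ^(−3) · θ^(−6) = θ^(−9) on θ ≥ max(4.4, 6.77) = 6.77.
This density is strictly decreasing in θ, so the posterior mode lies at the lower boundary of the support.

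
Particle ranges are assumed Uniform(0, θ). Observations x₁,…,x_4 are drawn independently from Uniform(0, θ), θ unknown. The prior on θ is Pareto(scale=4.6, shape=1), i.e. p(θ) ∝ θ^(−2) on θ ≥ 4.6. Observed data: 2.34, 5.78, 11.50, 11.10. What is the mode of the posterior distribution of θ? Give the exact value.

θ̂_MAP = 11.50

The Uniform(0, θ) likelihood is θ^(−n) for θ ≥ max(xᵢ), zero otherwise. Here max(xᵢ) = 11.50.
Posterior ∝ θ^(−2) · θ^(−4) = θ^(−6) on θ ≥ max(4.6, 11.50) = 11.50.
This density is strictly decreasing in θ, so the posterior mode lies at the lower boundary of the support.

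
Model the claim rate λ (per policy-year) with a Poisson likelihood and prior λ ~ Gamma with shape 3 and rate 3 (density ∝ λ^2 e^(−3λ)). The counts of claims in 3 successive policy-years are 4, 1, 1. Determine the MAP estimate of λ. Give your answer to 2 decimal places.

λ̂_MAP = 1.33

Σxᵢ = 4+1+1 = 6, with n = 3.
Posterior ∝ λ^2e^(−3λ) · λ^6e^(−3λ) = λ^8e^(−6λ), i.e. Gamma(shape=9, rate=6).
The mode of a Gamma(a, b) with a ≥ 1 (shape–rate) is (a−1)/b = 8/6 ≈ 1.33.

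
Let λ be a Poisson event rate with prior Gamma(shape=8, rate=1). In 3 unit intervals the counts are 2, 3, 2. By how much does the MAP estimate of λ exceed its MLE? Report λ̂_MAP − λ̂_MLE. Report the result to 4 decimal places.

Σxᵢ = 7. Posterior is Gamma(15, 4); MAP = (15−1)/4 = 14/4 ≈ 3.50000.
MLE = x̄ = 7/3 ≈ 2.33333.
Difference = 14/4 − 7/3 = 7/6 ≈ 1.1667.

MAP − MLE = 1.1667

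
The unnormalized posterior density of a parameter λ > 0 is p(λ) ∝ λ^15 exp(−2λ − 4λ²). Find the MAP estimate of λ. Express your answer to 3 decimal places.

ℓ'(λ) = 15/λ − 2 − 8λ. Setting this to zero and multiplying by λ: 8λ² + 2λ − 15 = 0.
λ = (−2 + √(2² + 4·8·15)) / (2·8) = (−2 + √484) / 16 = (−2 + 22)/16 = 5/4.
ℓ''(λ) = −15/λ² − 8 < 0, confirming a maximum.

λ̂_MAP = 1.250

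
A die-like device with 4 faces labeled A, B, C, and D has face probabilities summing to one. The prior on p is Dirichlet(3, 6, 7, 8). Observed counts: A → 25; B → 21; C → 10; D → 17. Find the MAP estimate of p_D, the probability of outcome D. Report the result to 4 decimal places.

MAP estimate of p_D = 0.2581

The posterior is Dirichlet(αᵢ + nᵢ) = Dirichlet(28, 27, 17, 25).
For a Dirichlet(a₁,…,a_K) with all aᵢ > 1, the mode has j-th component (aⱼ − 1)/(Σaᵢ − K).
Here Σaᵢ = 97 and K = 4, so p_D = (25 − 1)/(97 − 4) = 24/93 ≈ 0.2581.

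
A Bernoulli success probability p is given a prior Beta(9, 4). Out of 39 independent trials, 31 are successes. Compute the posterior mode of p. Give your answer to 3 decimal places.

Prior: Beta(9, 4).
Data: 31 successes in 39 trials. The binomial likelihood contributes p^31(1−p)^8, so the posterior is Beta(9+31, 4+8) = Beta(40, 12).
For Beta(a, b) with a, b > 1 the mode is (a−1)/(a+b−2) = 39/50 ≈ 0.780.

p̂_MAP = 0.780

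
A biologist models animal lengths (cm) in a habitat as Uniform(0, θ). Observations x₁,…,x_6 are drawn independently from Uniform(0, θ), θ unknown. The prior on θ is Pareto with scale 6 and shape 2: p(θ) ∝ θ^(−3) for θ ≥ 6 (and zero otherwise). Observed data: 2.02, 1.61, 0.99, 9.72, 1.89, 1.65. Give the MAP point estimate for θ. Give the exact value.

The Uniform(0, θ) likelihood is θ^(−n) for θ ≥ max(xᵢ), zero otherwise. Here max(xᵢ) = 9.72.
Posterior ∝ θ^(−3) · θ^(−6) = θ^(−9) on θ ≥ max(6, 9.72) = 9.72.
This density is strictly decreasing in θ, so the posterior mode lies at the lower boundary of the support.

θ̂_MAP = 9.72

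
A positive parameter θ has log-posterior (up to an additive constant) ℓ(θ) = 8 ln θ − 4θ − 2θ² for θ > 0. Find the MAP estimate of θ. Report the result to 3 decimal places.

θ̂_MAP = 1.000

ℓ'(θ) = 8/θ − 4 − 4θ. Setting this to zero and multiplying by θ: 4θ² + 4θ − 8 = 0.
θ = (−4 + √(4² + 4·4·8)) / (2·4) = (−4 + √144) / 8 = (−4 + 12)/8 = 1.
ℓ''(θ) = −8/θ² − 4 < 0, confirming a maximum.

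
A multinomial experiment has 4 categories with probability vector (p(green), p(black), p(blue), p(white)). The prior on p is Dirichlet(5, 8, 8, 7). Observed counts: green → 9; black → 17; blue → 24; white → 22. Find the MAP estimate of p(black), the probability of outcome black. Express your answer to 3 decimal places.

The posterior is Dirichlet(αᵢ + nᵢ) = Dirichlet(14, 25, 32, 29).
For a Dirichlet(a₁,…,a_K) with all aᵢ > 1, the mode has j-th component (aⱼ − 1)/(Σaᵢ − K).
Here Σaᵢ = 100 and K = 4, so p(black) = (25 − 1)/(100 − 4) = 24/96 ≈ 0.250.

MAP estimate of p(black) = 0.250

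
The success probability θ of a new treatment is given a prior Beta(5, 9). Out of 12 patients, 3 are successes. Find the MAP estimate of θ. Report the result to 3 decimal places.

Prior: Beta(5, 9).
Data: 3 successes in 12 trials. The binomial likelihood contributes θ^3(1−θ)^9, so the posterior is Beta(5+3, 9+9) = Beta(8, 18).
For Beta(a, b) with a, b > 1 the mode is (a−1)/(a+b−2) = 7/24 ≈ 0.292.

θ̂_MAP = 0.292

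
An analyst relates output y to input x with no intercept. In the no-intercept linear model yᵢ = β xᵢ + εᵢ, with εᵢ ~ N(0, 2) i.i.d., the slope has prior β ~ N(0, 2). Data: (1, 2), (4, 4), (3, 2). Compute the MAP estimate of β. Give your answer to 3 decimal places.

log p(β | y) = −Σ(yᵢ − βxᵢ)²/(2·2) − β²/(2·2) + const.
Setting the derivative to zero: Σxᵢ(yᵢ − βxᵢ)/2 − β/2 = 0, so β = Σxᵢyᵢ / (Σxᵢ² + σ²/τ²).
Σxᵢyᵢ = 1·2 + 4·4 + 3·2 = 24; Σxᵢ² = 26; σ²/τ² = 1.
β̂_MAP = 24 / (26 + 1) = 24/27 ≈ 0.889.

β̂_MAP = 0.889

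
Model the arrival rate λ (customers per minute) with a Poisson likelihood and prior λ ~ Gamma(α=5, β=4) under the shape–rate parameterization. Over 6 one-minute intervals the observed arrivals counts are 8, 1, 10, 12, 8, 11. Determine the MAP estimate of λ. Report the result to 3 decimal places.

Σxᵢ = 8+1+10+12+8+11 = 50, with n = 6.
Posterior ∝ λ^4e^(−4λ) · λ^50e^(−6λ) = λ^54e^(−10λ), i.e. Gamma(shape=55, rate=10).
The mode of a Gamma(a, b) with a ≥ 1 (shape–rate) is (a−1)/b = 54/10 ≈ 5.400.

λ̂_MAP = 5.400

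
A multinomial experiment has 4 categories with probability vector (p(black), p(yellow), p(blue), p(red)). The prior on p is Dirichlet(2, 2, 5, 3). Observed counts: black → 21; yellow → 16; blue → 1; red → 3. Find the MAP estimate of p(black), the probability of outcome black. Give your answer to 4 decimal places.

MAP estimate of p(black) = 0.4490

The posterior is Dirichlet(αᵢ + nᵢ) = Dirichlet(23, 18, 6, 6).
For a Dirichlet(a₁,…,a_K) with all aᵢ > 1, the mode has j-th component (aⱼ − 1)/(Σaᵢ − K).
Here Σaᵢ = 53 and K = 4, so p(black) = (23 − 1)/(53 − 4) = 22/49 ≈ 0.4490.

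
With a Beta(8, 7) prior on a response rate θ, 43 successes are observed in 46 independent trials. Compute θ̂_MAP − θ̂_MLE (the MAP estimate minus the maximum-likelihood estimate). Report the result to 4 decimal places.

Posterior is Beta(51, 10); MAP = (51−1)/(61−2) = 50/59 ≈ 0.84746.
MLE ignores the prior: θ̂_MLE = k/n = 43/46 ≈ 0.93478.
Difference = 50/59 − 43/46 = -237/2714 ≈ -0.0873.

MAP − MLE = -0.0873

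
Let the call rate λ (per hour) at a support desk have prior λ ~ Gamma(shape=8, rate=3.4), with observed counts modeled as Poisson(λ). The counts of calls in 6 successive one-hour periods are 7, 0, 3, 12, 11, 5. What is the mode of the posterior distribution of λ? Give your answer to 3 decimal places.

λ̂_MAP = 4.787

Σxᵢ = 7+0+3+12+11+5 = 38, with n = 6.
Posterior ∝ λ^7e^(−3.4λ) · λ^38e^(−6λ) = λ^45e^(−9.4λ), i.e. Gamma(shape=46, rate=9.4).
The mode of a Gamma(a, b) with a ≥ 1 (shape–rate) is (a−1)/b = 45/9.4 ≈ 4.787.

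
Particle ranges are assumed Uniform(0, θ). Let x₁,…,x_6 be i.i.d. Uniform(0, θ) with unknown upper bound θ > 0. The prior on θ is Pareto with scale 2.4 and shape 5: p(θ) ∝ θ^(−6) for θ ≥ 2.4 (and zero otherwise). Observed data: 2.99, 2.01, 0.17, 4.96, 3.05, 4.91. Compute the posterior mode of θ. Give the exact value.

The Uniform(0, θ) likelihood is θ^(−n) for θ ≥ max(xᵢ), zero otherwise. Here max(xᵢ) = 4.96.
Posterior ∝ θ^(−6) · θ^(−6) = θ^(−12) on θ ≥ max(2.4, 4.96) = 4.96.
This density is strictly decreasing in θ, so the posterior mode lies at the lower boundary of the support.

θ̂_MAP = 4.96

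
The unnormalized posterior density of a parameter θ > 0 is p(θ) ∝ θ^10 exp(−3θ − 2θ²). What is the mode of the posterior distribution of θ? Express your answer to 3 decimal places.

θ̂_MAP = 1.250

ℓ'(θ) = 10/θ − 3 − 4θ. Setting this to zero and multiplying by θ: 4θ² + 3θ − 10 = 0.
θ = (−3 + √(3² + 4·4·10)) / (2·4) = (−3 + √169) / 8 = (−3 + 13)/8 = 5/4.
ℓ''(θ) = −10/θ² − 4 < 0, confirming a maximum.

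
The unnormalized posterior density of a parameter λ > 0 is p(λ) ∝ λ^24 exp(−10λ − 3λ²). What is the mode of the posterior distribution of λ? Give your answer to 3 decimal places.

ℓ'(λ) = 24/λ − 10 − 6λ. Setting this to zero and multiplying by λ: 6λ² + 10λ − 24 = 0.
λ = (−10 + √(10² + 4·6·24)) / (2·6) = (−10 + √676) / 12 = (−10 + 26)/12 = 4/3.
ℓ''(λ) = −24/λ² − 6 < 0, confirming a maximum.

λ̂_MAP = 1.333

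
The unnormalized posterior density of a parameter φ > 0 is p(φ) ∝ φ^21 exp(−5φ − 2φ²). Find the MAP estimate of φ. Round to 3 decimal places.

φ̂_MAP = 1.750

ℓ'(φ) = 21/φ − 5 − 4φ. Setting this to zero and multiplying by φ: 4φ² + 5φ − 21 = 0.
φ = (−5 + √(5² + 4·4·21)) / (2·4) = (−5 + √361) / 8 = (−5 + 19)/8 = 7/4.
ℓ''(φ) = −21/φ² − 4 < 0, confirming a maximum.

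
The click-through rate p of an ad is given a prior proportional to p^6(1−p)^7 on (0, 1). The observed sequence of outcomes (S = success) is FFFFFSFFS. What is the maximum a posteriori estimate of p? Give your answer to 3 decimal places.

The prior density ∝ p^6(1−p)^7 is the kernel of Beta(7, 8).
Data: 2 successes in 9 trials (from the sequence). The binomial likelihood contributes p^2(1−p)^7, so the posterior is Beta(7+2, 8+7) = Beta(9, 15).
For Beta(a, b) with a, b > 1 the mode is (a−1)/(a+b−2) = 8/22 ≈ 0.364.

p̂_MAP = 0.364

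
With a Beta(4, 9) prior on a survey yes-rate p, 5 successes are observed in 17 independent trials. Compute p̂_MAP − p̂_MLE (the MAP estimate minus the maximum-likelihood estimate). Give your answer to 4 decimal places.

MAP − MLE = -0.0084

Posterior is Beta(9, 21); MAP = (9−1)/(30−2) = 8/28 ≈ 0.28571.
MLE ignores the prior: p̂_MLE = k/n = 5/17 ≈ 0.29412.
Difference = 8/28 − 5/17 = -1/119 ≈ -0.0084.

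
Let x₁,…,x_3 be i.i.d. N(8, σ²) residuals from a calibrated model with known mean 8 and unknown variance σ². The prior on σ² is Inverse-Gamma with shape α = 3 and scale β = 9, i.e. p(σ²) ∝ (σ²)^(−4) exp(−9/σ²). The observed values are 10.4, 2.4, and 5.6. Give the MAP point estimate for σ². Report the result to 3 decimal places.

Sum of squared deviations about the known mean: SS = (10.4−8)² + (2.4−8)² + (5.6−8)² = 42.88.
The Normal likelihood contributes (σ²)^(−n/2) exp(−SS/(2σ²)), so the posterior is Inverse-Gamma(α + n/2, β + SS/2) = Inverse-Gamma(4.5, 30.44).
The mode of Inverse-Gamma(a, b) is b/(a+1) = 30.44/5.5 ≈ 5.535.

σ̂²_MAP = 5.535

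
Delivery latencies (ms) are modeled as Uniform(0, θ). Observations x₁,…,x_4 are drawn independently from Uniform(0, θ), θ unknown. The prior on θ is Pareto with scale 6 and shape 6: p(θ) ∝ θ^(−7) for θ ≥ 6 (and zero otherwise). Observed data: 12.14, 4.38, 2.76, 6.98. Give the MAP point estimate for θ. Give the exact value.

The Uniform(0, θ) likelihood is θ^(−n) for θ ≥ max(xᵢ), zero otherwise. Here max(xᵢ) = 12.14.
Posterior ∝ θ^(−7) · θ^(−4) = θ^(−11) on θ ≥ max(6, 12.14) = 12.14.
This density is strictly decreasing in θ, so the posterior mode lies at the lower boundary of the support.

θ̂_MAP = 12.14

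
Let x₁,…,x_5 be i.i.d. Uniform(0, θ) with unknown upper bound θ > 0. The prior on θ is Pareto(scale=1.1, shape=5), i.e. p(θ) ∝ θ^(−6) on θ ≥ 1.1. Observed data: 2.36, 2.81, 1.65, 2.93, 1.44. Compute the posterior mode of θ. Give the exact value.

θ̂_MAP = 2.93

The Uniform(0, θ) likelihood is θ^(−n) for θ ≥ max(xᵢ), zero otherwise. Here max(xᵢ) = 2.93.
Posterior ∝ θ^(−6) · θ^(−5) = θ^(−11) on θ ≥ max(1.1, 2.93) = 2.93.
This density is strictly decreasing in θ, so the posterior mode lies at the lower boundary of the support.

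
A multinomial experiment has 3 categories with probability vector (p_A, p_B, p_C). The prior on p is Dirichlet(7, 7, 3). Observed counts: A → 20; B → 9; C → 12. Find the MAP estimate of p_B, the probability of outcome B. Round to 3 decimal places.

The posterior is Dirichlet(αᵢ + nᵢ) = Dirichlet(27, 16, 15).
For a Dirichlet(a₁,…,a_K) with all aᵢ > 1, the mode has j-th component (aⱼ − 1)/(Σaᵢ − K).
Here Σaᵢ = 58 and K = 3, so p_B = (16 − 1)/(58 − 3) = 15/55 ≈ 0.273.

MAP estimate of p_B = 0.273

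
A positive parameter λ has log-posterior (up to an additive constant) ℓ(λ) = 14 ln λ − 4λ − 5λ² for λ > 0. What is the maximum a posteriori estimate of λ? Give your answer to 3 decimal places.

ℓ'(λ) = 14/λ − 4 − 10λ. Setting this to zero and multiplying by λ: 10λ² + 4λ − 14 = 0.
λ = (−4 + √(4² + 4·10·14)) / (2·10) = (−4 + √576) / 20 = (−4 + 24)/20 = 1.
ℓ''(λ) = −14/λ² − 10 < 0, confirming a maximum.

λ̂_MAP = 1.000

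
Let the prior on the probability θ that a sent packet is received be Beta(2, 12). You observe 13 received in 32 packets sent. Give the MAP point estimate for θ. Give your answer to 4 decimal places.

Prior: Beta(2, 12).
Data: 13 successes in 32 trials. The binomial likelihood contributes θ^13(1−θ)^19, so the posterior is Beta(2+13, 12+19) = Beta(15, 31).
For Beta(a, b) with a, b > 1 the mode is (a−1)/(a+b−2) = 14/44 ≈ 0.3182.

θ̂_MAP = 0.3182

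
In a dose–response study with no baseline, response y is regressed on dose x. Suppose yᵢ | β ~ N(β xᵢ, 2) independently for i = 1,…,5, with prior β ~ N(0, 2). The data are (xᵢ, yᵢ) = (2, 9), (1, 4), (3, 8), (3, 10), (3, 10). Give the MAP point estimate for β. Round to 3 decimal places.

β̂_MAP = 3.212

log p(β | y) = −Σ(yᵢ − βxᵢ)²/(2·2) − β²/(2·2) + const.
Setting the derivative to zero: Σxᵢ(yᵢ − βxᵢ)/2 − β/2 = 0, so β = Σxᵢyᵢ / (Σxᵢ² + σ²/τ²).
Σxᵢyᵢ = 2·9 + 1·4 + 3·8 + 3·10 + 3·10 = 106; Σxᵢ² = 32; σ²/τ² = 1.
β̂_MAP = 106 / (32 + 1) = 106/33 ≈ 3.212.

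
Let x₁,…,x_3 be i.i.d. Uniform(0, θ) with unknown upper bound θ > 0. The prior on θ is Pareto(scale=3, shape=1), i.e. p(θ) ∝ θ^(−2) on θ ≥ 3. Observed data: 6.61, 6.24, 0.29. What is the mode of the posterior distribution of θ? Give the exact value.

The Uniform(0, θ) likelihood is θ^(−n) for θ ≥ max(xᵢ), zero otherwise. Here max(xᵢ) = 6.61.
Posterior ∝ θ^(−2) · θ^(−3) = θ^(−5) on θ ≥ max(3, 6.61) = 6.61.
This density is strictly decreasing in θ, so the posterior mode lies at the lower boundary of the support.

θ̂_MAP = 6.61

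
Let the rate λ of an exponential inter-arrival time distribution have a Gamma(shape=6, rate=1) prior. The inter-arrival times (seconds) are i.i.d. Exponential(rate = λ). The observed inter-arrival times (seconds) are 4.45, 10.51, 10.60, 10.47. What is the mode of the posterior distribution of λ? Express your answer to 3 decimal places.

The Exponential(rate=λ) likelihood is ∝ λ^n e^(−λΣtᵢ). Here n = 4 and Σtᵢ = 4.45 + 10.51 + 10.60 + 10.47 = 36.03.
Posterior ∝ λ^5e^(−1λ) · λ^4e^(−36.03λ) = λ^9e^(−37.03λ), i.e. Gamma(10, 37.03).
Mode = (a−1)/b = 9/37.03 ≈ 0.243.

λ̂_MAP = 0.243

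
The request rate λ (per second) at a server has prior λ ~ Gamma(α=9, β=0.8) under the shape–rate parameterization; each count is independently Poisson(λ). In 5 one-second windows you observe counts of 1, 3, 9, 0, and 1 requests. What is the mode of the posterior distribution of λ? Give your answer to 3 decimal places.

λ̂_MAP = 3.793

Σxᵢ = 1+3+9+0+1 = 14, with n = 5.
Posterior ∝ λ^8e^(−0.8λ) · λ^14e^(−5λ) = λ^22e^(−5.8λ), i.e. Gamma(shape=23, rate=5.8).
The mode of a Gamma(a, b) with a ≥ 1 (shape–rate) is (a−1)/b = 22/5.8 ≈ 3.793.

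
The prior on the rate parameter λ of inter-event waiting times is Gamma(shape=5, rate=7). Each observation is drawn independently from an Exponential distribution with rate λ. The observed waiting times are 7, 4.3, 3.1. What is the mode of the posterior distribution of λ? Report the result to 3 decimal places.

The Exponential(rate=λ) likelihood is ∝ λ^n e^(−λΣtᵢ). Here n = 3 and Σtᵢ = 7 + 4.3 + 3.1 = 14.4.
Posterior ∝ λ^4e^(−7λ) · λ^3e^(−14.4λ) = λ^7e^(−21.4λ), i.e. Gamma(8, 21.4).
Mode = (a−1)/b = 7/21.4 ≈ 0.327.

λ̂_MAP = 0.327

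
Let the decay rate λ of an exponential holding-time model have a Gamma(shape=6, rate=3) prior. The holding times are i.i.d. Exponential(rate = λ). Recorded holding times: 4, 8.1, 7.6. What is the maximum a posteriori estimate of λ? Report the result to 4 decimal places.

The Exponential(rate=λ) likelihood is ∝ λ^n e^(−λΣtᵢ). Here n = 3 and Σtᵢ = 4 + 8.1 + 7.6 = 19.7.
Posterior ∝ λ^5e^(−3λ) · λ^3e^(−19.7λ) = λ^8e^(−22.7λ), i.e. Gamma(9, 22.7).
Mode = (a−1)/b = 8/22.7 ≈ 0.3524.

λ̂_MAP = 0.3524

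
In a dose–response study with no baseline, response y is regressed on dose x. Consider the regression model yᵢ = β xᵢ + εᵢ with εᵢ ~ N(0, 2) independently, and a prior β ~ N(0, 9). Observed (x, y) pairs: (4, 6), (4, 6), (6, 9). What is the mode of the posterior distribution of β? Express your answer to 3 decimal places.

β̂_MAP = 1.495

log p(β | y) = −Σ(yᵢ − βxᵢ)²/(2·2) − β²/(2·9) + const.
Setting the derivative to zero: Σxᵢ(yᵢ − βxᵢ)/2 − β/9 = 0, so β = Σxᵢyᵢ / (Σxᵢ² + σ²/τ²).
Σxᵢyᵢ = 4·6 + 4·6 + 6·9 = 102; Σxᵢ² = 68; σ²/τ² = 2/9.
β̂_MAP = 102 / (68 + 2/9) = 102/(614/9) = 459/307 ≈ 1.495.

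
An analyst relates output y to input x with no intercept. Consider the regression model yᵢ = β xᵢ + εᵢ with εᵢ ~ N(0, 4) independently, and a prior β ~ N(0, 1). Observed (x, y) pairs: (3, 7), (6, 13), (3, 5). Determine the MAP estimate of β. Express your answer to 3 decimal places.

β̂_MAP = 1.966

log p(β | y) = −Σ(yᵢ − βxᵢ)²/(2·4) − β²/(2·1) + const.
Setting the derivative to zero: Σxᵢ(yᵢ − βxᵢ)/4 − β/1 = 0, so β = Σxᵢyᵢ / (Σxᵢ² + σ²/τ²).
Σxᵢyᵢ = 3·7 + 6·13 + 3·5 = 114; Σxᵢ² = 54; σ²/τ² = 4.
β̂_MAP = 114 / (54 + 4) = 114/58 ≈ 1.966.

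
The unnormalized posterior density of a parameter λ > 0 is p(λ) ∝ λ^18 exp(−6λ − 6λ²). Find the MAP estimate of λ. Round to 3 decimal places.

ℓ'(λ) = 18/λ − 6 − 12λ. Setting this to zero and multiplying by λ: 12λ² + 6λ − 18 = 0.
λ = (−6 + √(6² + 4·12·18)) / (2·12) = (−6 + √900) / 24 = (−6 + 30)/24 = 1.
ℓ''(λ) = −18/λ² − 12 < 0, confirming a maximum.

λ̂_MAP = 1.000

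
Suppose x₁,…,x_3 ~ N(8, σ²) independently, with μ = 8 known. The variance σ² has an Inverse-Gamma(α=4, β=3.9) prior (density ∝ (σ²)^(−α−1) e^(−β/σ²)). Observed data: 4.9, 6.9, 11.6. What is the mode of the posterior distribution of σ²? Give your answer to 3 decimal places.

σ̂²_MAP = 2.429

Sum of squared deviations about the known mean: SS = (4.9−8)² + (6.9−8)² + (11.6−8)² = 23.78.
The Normal likelihood contributes (σ²)^(−n/2) exp(−SS/(2σ²)), so the posterior is Inverse-Gamma(α + n/2, β + SS/2) = Inverse-Gamma(5.5, 15.79).
The mode of Inverse-Gamma(a, b) is b/(a+1) = 15.79/6.5 ≈ 2.429.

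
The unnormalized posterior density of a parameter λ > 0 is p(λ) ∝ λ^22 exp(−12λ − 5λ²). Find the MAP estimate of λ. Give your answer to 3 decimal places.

ℓ'(λ) = 22/λ − 12 − 10λ. Setting this to zero and multiplying by λ: 10λ² + 12λ − 22 = 0.
λ = (−12 + √(12² + 4·10·22)) / (2·10) = (−12 + √1024) / 20 = (−12 + 32)/20 = 1.
ℓ''(λ) = −22/λ² − 10 < 0, confirming a maximum.

λ̂_MAP = 1.000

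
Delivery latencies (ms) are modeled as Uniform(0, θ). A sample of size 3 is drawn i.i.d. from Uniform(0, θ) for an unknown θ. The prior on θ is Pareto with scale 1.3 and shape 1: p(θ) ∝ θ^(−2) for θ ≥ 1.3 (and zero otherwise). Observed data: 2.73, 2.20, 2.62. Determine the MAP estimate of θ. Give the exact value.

The Uniform(0, θ) likelihood is θ^(−n) for θ ≥ max(xᵢ), zero otherwise. Here max(xᵢ) = 2.73.
Posterior ∝ θ^(−2) · θ^(−3) = θ^(−5) on θ ≥ max(1.3, 2.73) = 2.73.
This density is strictly decreasing in θ, so the posterior mode lies at the lower boundary of the support.

θ̂_MAP = 2.73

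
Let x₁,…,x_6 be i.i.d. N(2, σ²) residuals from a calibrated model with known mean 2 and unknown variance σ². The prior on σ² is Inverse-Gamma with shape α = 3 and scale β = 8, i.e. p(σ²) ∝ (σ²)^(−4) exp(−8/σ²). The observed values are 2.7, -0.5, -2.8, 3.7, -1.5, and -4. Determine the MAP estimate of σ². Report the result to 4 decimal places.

σ̂²_MAP = 6.9229

Sum of squared deviations about the known mean: SS = (2.7−2)² + (-0.5−2)² + (-2.8−2)² + (3.7−2)² + (-1.5−2)² + (-4−2)² = 80.92.
The Normal likelihood contributes (σ²)^(−n/2) exp(−SS/(2σ²)), so the posterior is Inverse-Gamma(α + n/2, β + SS/2) = Inverse-Gamma(6, 48.46).
The mode of Inverse-Gamma(a, b) is b/(a+1) = 48.46/7 ≈ 6.9229.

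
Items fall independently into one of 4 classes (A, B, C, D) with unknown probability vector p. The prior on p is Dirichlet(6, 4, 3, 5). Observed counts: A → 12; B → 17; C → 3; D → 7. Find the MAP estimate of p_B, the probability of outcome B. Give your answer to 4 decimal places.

The posterior is Dirichlet(αᵢ + nᵢ) = Dirichlet(18, 21, 6, 12).
For a Dirichlet(a₁,…,a_K) with all aᵢ > 1, the mode has j-th component (aⱼ − 1)/(Σaᵢ − K).
Here Σaᵢ = 57 and K = 4, so p_B = (21 − 1)/(57 − 4) = 20/53 ≈ 0.3774.

MAP estimate of p_B = 0.3774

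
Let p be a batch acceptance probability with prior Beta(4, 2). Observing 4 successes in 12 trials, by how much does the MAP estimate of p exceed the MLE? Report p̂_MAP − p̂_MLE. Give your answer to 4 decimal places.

MAP − MLE = 0.1042

Posterior is Beta(8, 10); MAP = (8−1)/(18−2) = 7/16 ≈ 0.43750.
MLE ignores the prior: p̂_MLE = k/n = 4/12 ≈ 0.33333.
Difference = 7/16 − 4/12 = 5/48 ≈ 0.1042.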